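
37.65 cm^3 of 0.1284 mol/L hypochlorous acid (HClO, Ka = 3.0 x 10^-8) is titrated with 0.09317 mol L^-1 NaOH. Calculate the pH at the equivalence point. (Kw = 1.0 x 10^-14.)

n(HClO) = 0.1284 x 0.03765 = 0.004834 mol; V(NaOH) at equivalence = 0.004834/0.09317 = 0.05189 L.
At equivalence all the acid is converted to ClO-; total volume = 0.03765 + 0.05189 = 0.08954 L, so [ClO-] = 0.004834/0.08954 = 0.05399 M.
Kb = Kw/Ka = 1.0e-14 / 3.0 x 10^-8 = 3.33e-7.
[OH^-] = sqrt(Kb x [ClO-]) = sqrt(3.33e-7 x 0.05399) = 0.000134 M.
pOH = 3.87, so pH = 14.00 - 3.87 = 10.13.

10.13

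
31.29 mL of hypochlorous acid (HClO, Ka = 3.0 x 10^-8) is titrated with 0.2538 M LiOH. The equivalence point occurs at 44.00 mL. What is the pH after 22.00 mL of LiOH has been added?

22.00 mL is exactly half the equivalence volume (44.00/2), i.e. the half-equivalence point.
There, n(HA) = n(A^-), so pH = pKa = -log(3.0 x 10^-8) = 7.52.

7.52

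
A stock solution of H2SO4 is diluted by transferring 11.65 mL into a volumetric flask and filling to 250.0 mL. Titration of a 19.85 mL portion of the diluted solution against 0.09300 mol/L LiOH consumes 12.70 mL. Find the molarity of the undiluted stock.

n(LiOH) = 0.09300 x 0.01270 = 0.001181 mol.
n(H2SO4) in the aliquot = 0.001181 x 1/2 = 0.0005905 mol.
[diluted H2SO4] = 0.0005905 / 0.01985 = 0.02975 M.
Dilution factor = 250.0/11.65 = 21.46, so [stock] = 0.02975 x 21.46 = 0.638 M.

0.638 M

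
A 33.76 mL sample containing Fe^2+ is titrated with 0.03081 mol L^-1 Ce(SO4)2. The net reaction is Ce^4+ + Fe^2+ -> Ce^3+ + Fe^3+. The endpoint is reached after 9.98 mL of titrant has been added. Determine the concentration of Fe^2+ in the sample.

n(Ce(SO4)2) = 0.03081 x 0.009980 = 0.0003075 mol.
From the balanced equation, 1 mol Ce(SO4)2 reacts with 1 mol Fe^2+, so n(Fe^2+) = 0.0003075 x 1/1 = 0.0003075 mol.
[Fe^2+] = 0.0003075 / 0.03376 L = 0.00911 M.

0.00911 M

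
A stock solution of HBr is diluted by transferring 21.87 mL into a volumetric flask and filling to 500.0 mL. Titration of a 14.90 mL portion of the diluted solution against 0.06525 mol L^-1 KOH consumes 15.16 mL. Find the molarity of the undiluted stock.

1.52 M

n(KOH) = 0.06525 x 0.01516 = 0.0009892 mol.
n(HBr) in the aliquot = 0.0009892 mol.
[diluted HBr] = 0.0009892 / 0.01490 = 0.06639 M.
Dilution factor = 500.0/21.87 = 22.86, so [stock] = 0.06639 x 22.86 = 1.52 M.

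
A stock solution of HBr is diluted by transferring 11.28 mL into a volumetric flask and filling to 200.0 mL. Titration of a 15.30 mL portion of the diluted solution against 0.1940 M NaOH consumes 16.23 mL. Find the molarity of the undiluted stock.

n(NaOH) = 0.1940 x 0.01623 = 0.003149 mol.
n(HBr) in the aliquot = 0.003149 mol.
[diluted HBr] = 0.003149 / 0.01530 = 0.2058 M.
Dilution factor = 200.0/11.28 = 17.73, so [stock] = 0.2058 x 17.73 = 3.65 M.

3.65 M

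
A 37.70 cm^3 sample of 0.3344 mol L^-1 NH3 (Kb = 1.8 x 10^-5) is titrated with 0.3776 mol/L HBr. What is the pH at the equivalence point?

n(NH3) = 0.3344 x 0.03770 = 0.01261 mol; V(HBr) at equivalence = 0.01261/0.3776 = 0.03339 L.
At equivalence the base is fully converted to NH4+; total volume = 0.07109 L, so [NH4+] = 0.01261/0.07109 = 0.1773 M.
Ka(NH4+) = Kw/Kb = 1.0e-14 / 1.8 x 10^-5 = 5.56e-10.
[H^+] = sqrt(Ka x [NH4+]) = sqrt(5.56e-10 x 0.1773) = 9.93e-6 M.
pH = -log(9.93e-6) = 5.00.

5.00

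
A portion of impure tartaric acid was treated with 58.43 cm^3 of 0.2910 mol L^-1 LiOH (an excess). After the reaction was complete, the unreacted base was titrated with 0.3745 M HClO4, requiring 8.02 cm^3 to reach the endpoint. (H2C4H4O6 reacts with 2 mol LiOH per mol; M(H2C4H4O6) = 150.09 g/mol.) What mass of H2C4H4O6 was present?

1.05 g

Total n(LiOH) added = 0.2910 x 0.05843 = 0.01700 mol.
n(HClO4) used = 0.3745 x 0.008020 = 0.003003 mol, which equals the excess n(LiOH).
So n(LiOH) consumed by the sample = 0.01700 - 0.003003 = 0.01400 mol.
n(H2C4H4O6) = 0.01400 / 2 = 0.007000 mol.
mass = 0.007000 mol x 150.09 g/mol = 1.05 g.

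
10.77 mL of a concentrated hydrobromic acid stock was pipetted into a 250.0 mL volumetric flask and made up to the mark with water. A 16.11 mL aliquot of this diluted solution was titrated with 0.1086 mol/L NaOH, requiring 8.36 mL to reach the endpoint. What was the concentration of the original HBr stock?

n(NaOH) = 0.1086 x 0.008360 = 0.0009079 mol.
n(HBr) in the aliquot = 0.0009079 mol.
[diluted HBr] = 0.0009079 / 0.01611 = 0.05636 M.
Dilution factor = 250.0/10.77 = 23.21, so [stock] = 0.05636 x 23.21 = 1.31 M.

1.31 M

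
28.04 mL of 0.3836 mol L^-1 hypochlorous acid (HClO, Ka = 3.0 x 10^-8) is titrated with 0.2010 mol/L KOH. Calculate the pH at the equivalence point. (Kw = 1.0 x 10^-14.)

n(HClO) = 0.3836 x 0.02804 = 0.01076 mol; V(KOH) at equivalence = 0.01076/0.2010 = 0.05351 L.
At equivalence all the acid is converted to ClO-; total volume = 0.02804 + 0.05351 = 0.08155 L, so [ClO-] = 0.01076/0.08155 = 0.1319 M.
Kb = Kw/Ka = 1.0e-14 / 3.0 x 10^-8 = 3.33e-7.
[OH^-] = sqrt(Kb x [ClO-]) = sqrt(3.33e-7 x 0.1319) = 0.000210 M.
pOH = 3.68, so pH = 14.00 - 3.68 = 10.32.

10.32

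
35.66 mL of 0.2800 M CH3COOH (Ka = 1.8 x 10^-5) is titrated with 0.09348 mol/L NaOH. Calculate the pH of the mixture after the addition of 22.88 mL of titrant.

Initial n(CH3COOH) = 0.2800 x 0.03566 = 0.009985 mol.
n(NaOH) added = 0.09348 x 0.02288 = 0.002139 mol, converting that many moles of CH3COOH to CH3COO-.
Remaining n(CH3COOH) = 0.007846 mol; n(CH3COO-) = 0.002139 mol.
By Henderson-Hasselbalch, pH = pKa + log([A^-]/[HA]) = 4.74 + log(0.002139/0.007846) = 4.74 + (-0.56) = 4.18.

4.18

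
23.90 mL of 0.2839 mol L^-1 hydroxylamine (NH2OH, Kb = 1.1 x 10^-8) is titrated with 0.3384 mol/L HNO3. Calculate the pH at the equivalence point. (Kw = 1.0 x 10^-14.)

n(NH2OH) = 0.2839 x 0.02390 = 0.006785 mol; V(HNO3) at equivalence = 0.006785/0.3384 = 0.02005 L.
At equivalence the base is fully converted to NH3OH+; total volume = 0.04395 L, so [NH3OH+] = 0.006785/0.04395 = 0.1544 M.
Ka(NH3OH+) = Kw/Kb = 1.0e-14 / 1.1 x 10^-8 = 9.09e-7.
[H^+] = sqrt(Ka x [NH3OH+]) = sqrt(9.09e-7 x 0.1544) = 0.000375 M.
pH = -log(0.000375) = 3.43.

3.43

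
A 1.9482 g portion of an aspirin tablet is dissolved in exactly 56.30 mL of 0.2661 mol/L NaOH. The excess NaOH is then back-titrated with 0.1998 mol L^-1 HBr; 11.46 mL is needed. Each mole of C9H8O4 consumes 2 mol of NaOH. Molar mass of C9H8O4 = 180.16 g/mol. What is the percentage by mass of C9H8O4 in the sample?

Total n(NaOH) added = 0.2661 x 0.05630 = 0.01498 mol.
n(HBr) used = 0.1998 x 0.01146 = 0.002290 mol, which equals the excess n(NaOH).
So n(NaOH) consumed by the sample = 0.01498 - 0.002290 = 0.01269 mol.
n(C9H8O4) = 0.01269 / 2 = 0.006346 mol.
mass C9H8O4 = 0.006346 x 180.16 = 1.143 g, so %C9H8O4 = 1.143/1.9482 x 100 = 58.7%.

58.7%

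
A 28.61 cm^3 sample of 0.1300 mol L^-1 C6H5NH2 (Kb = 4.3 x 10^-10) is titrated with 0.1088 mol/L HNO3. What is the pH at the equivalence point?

n(C6H5NH2) = 0.1300 x 0.02861 = 0.003719 mol; V(HNO3) at equivalence = 0.003719/0.1088 = 0.03418 L.
At equivalence the base is fully converted to C6H5NH3+; total volume = 0.06279 L, so [C6H5NH3+] = 0.003719/0.06279 = 0.05923 M.
Ka(C6H5NH3+) = Kw/Kb = 1.0e-14 / 4.3 x 10^-10 = 2.33e-5.
[H^+] = sqrt(Ka x [C6H5NH3+]) = sqrt(2.33e-5 x 0.05923) = 0.00117 M.
pH = -log(0.00117) = 2.93.

2.93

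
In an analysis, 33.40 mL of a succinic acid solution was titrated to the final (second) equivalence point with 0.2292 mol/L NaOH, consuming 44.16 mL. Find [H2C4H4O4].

0.152 M

n(NaOH) = 0.2292 x 0.04416 = 0.01012 mol.
At the final (second) equivalence point, 2 mol OH^- react per mol H2C4H4O4, so n(H2C4H4O4) = 0.01012 / 2 = 0.005061 mol.
[H2C4H4O4] = 0.005061 / 0.03340 L = 0.152 M.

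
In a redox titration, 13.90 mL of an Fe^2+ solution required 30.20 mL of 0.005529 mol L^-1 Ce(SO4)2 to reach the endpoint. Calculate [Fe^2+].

0.0120 M

n(Ce(SO4)2) = 0.005529 x 0.03020 = 0.0001670 mol.
From the balanced equation, 1 mol Ce(SO4)2 reacts with 1 mol Fe^2+, so n(Fe^2+) = 0.0001670 x 1/1 = 0.0001670 mol.
[Fe^2+] = 0.0001670 / 0.01390 L = 0.0120 M.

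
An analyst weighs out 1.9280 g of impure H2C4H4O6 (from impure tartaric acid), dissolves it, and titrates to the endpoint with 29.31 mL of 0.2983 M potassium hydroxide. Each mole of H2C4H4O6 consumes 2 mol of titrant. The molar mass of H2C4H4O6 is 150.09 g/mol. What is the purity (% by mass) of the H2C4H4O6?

n(KOH) = 0.2983 x 0.02931 = 0.008743 mol.
n(H2C4H4O6) = 0.008743 / 2 = 0.004372 mol.
mass of H2C4H4O6 = 0.004372 x 150.09 = 0.6561 g.
% purity = 0.6561 / 1.9280 x 100 = 34.0%.

34.0%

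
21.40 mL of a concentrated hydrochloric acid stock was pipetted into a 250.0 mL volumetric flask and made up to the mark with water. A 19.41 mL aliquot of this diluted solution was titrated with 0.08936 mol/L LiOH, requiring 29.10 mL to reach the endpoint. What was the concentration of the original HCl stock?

1.57 M

n(LiOH) = 0.08936 x 0.02910 = 0.002600 mol.
n(HCl) in the aliquot = 0.002600 mol.
[diluted HCl] = 0.002600 / 0.01941 = 0.1340 M.
Dilution factor = 250.0/21.40 = 11.68, so [stock] = 0.1340 x 11.68 = 1.57 M.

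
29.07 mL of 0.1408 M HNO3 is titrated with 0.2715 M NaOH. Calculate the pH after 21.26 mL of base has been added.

n(acid) = 0.1408 x 0.02907 = 0.004093 mol; n(NaOH) added = 0.2715 x 0.02126 = 0.005772 mol.
Base is in excess by 0.005772 - 0.004093 = 0.001679 mol in a total volume of 0.05033 L.
[OH^-] = 0.001679/0.05033 = 0.03336 M, so pOH = 1.48 and pH = 14.00 - 1.48 = 12.52.

12.52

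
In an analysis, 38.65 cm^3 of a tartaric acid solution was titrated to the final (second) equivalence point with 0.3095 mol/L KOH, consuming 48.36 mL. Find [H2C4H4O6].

n(KOH) = 0.3095 x 0.04836 = 0.01497 mol.
At the final (second) equivalence point, 2 mol OH^- react per mol H2C4H4O6, so n(H2C4H4O6) = 0.01497 / 2 = 0.007484 mol.
[H2C4H4O6] = 0.007484 / 0.03865 L = 0.194 M.

0.194 M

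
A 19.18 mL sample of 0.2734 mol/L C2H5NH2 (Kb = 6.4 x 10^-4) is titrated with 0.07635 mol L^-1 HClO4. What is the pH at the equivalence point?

6.02

n(C2H5NH2) = 0.2734 x 0.01918 = 0.005244 mol; V(HClO4) at equivalence = 0.005244/0.07635 = 0.06868 L.
At equivalence the base is fully converted to C2H5NH3+; total volume = 0.08786 L, so [C2H5NH3+] = 0.005244/0.08786 = 0.05968 M.
Ka(C2H5NH3+) = Kw/Kb = 1.0e-14 / 6.4 x 10^-4 = 1.56e-11.
[H^+] = sqrt(Ka x [C2H5NH3+]) = sqrt(1.56e-11 x 0.05968) = 9.66e-7 M.
pH = -log(9.66e-7) = 6.02.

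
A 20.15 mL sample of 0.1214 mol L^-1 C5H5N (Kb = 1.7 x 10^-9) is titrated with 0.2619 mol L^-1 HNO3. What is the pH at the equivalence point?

n(C5H5N) = 0.1214 x 0.02015 = 0.002446 mol; V(HNO3) at equivalence = 0.002446/0.2619 = 0.009340 L.
At equivalence the base is fully converted to C5H5NH+; total volume = 0.02949 L, so [C5H5NH+] = 0.002446/0.02949 = 0.08295 M.
Ka(C5H5NH+) = Kw/Kb = 1.0e-14 / 1.7 x 10^-9 = 5.88e-6.
[H^+] = sqrt(Ka x [C5H5NH+]) = sqrt(5.88e-6 x 0.08295) = 0.000699 M.
pH = -log(0.000699) = 3.16.

3.16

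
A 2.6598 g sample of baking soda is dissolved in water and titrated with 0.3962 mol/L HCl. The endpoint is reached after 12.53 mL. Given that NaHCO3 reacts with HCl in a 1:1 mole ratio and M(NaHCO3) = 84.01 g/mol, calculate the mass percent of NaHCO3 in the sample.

n(HCl) = 0.3962 x 0.01253 = 0.004964 mol.
n(NaHCO3) = 0.004964 / 1 = 0.004964 mol.
mass of NaHCO3 = 0.004964 x 84.01 = 0.4171 g.
% purity = 0.4171 / 2.6598 x 100 = 15.7%.

15.7%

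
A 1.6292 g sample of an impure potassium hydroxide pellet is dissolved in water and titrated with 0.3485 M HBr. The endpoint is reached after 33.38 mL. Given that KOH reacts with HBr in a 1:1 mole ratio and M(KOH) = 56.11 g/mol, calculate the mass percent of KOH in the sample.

n(HBr) = 0.3485 x 0.03338 = 0.01163 mol.
n(KOH) = 0.01163 / 1 = 0.01163 mol.
mass of KOH = 0.01163 x 56.11 = 0.6527 g.
% purity = 0.6527 / 1.6292 x 100 = 40.1%.

40.1%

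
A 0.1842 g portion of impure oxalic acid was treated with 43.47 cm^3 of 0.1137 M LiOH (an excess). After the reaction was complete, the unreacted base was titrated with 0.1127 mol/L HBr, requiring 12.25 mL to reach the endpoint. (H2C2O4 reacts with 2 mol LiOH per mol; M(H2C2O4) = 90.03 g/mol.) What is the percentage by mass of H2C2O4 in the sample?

Total n(LiOH) added = 0.1137 x 0.04347 = 0.004943 mol.
n(HBr) used = 0.1127 x 0.01225 = 0.001381 mol, which equals the excess n(LiOH).
So n(LiOH) consumed by the sample = 0.004943 - 0.001381 = 0.003562 mol.
n(H2C2O4) = 0.003562 / 2 = 0.001781 mol.
mass H2C2O4 = 0.001781 x 90.03 = 0.1603 g, so %H2C2O4 = 0.1603/0.1842 x 100 = 87.0%.

87.0%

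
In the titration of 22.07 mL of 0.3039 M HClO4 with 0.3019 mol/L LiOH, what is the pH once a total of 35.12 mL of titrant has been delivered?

n(acid) = 0.3039 x 0.02207 = 0.006707 mol; n(LiOH) added = 0.3019 x 0.03512 = 0.01060 mol.
Base is in excess by 0.01060 - 0.006707 = 0.003896 mol in a total volume of 0.05719 L.
[OH^-] = 0.003896/0.05719 = 0.06812 M, so pOH = 1.17 and pH = 14.00 - 1.17 = 12.83.

12.83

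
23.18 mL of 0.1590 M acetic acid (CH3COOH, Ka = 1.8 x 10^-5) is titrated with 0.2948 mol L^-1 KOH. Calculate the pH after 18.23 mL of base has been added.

12.61

n(acid) = 0.1590 x 0.02318 = 0.003686 mol; n(KOH) added = 0.2948 x 0.01823 = 0.005374 mol.
Base is in excess by 0.005374 - 0.003686 = 0.001689 mol in a total volume of 0.04141 L.
[OH^-] = 0.001689/0.04141 = 0.04078 M, so pOH = 1.39 and pH = 14.00 - 1.39 = 12.61.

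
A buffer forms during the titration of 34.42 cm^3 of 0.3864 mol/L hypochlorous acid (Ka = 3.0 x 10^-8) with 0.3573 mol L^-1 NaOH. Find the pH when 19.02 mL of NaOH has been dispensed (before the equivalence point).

7.54

Initial n(HClO) = 0.3864 x 0.03442 = 0.01330 mol.
n(NaOH) added = 0.3573 x 0.01902 = 0.006796 mol, converting that many moles of HClO to ClO-.
Remaining n(HClO) = 0.006504 mol; n(ClO-) = 0.006796 mol.
By Henderson-Hasselbalch, pH = pKa + log([A^-]/[HA]) = 7.52 + log(0.006796/0.006504) = 7.52 + (+0.02) = 7.54.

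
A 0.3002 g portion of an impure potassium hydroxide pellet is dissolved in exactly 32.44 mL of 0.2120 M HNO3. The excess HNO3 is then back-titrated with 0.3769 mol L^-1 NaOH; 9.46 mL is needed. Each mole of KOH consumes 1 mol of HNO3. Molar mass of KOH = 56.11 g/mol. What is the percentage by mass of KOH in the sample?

61.9%

Total n(HNO3) added = 0.2120 x 0.03244 = 0.006877 mol.
n(NaOH) used = 0.3769 x 0.009460 = 0.003565 mol, which equals the excess n(HNO3).
So n(HNO3) consumed by the sample = 0.006877 - 0.003565 = 0.003312 mol.
n(KOH) = 0.003312 / 1 = 0.003312 mol.
mass KOH = 0.003312 x 56.11 = 0.1858 g, so %KOH = 0.1858/0.3002 x 100 = 61.9%.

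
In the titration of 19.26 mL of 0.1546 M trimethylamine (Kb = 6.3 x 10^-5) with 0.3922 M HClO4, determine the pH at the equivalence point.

n((CH3)3N) = 0.1546 x 0.01926 = 0.002978 mol; V(HClO4) at equivalence = 0.002978/0.3922 = 0.007592 L.
At equivalence the base is fully converted to (CH3)3NH+; total volume = 0.02685 L, so [(CH3)3NH+] = 0.002978/0.02685 = 0.1109 M.
Ka((CH3)3NH+) = Kw/Kb = 1.0e-14 / 6.3 x 10^-5 = 1.59e-10.
[H^+] = sqrt(Ka x [(CH3)3NH+]) = sqrt(1.59e-10 x 0.1109) = 4.20e-6 M.
pH = -log(4.20e-6) = 5.38.

5.38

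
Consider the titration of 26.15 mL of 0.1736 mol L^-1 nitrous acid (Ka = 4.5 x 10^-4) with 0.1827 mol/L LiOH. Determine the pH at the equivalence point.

n(HNO2) = 0.1736 x 0.02615 = 0.004540 mol; V(LiOH) at equivalence = 0.004540/0.1827 = 0.02485 L.
At equivalence all the acid is converted to NO2-; total volume = 0.02615 + 0.02485 = 0.05100 L, so [NO2-] = 0.004540/0.05100 = 0.08902 M.
Kb = Kw/Ka = 1.0e-14 / 4.5 x 10^-4 = 2.22e-11.
[OH^-] = sqrt(Kb x [NO2-]) = sqrt(2.22e-11 x 0.08902) = 1.41e-6 M.
pOH = 5.85, so pH = 14.00 - 5.85 = 8.15.

8.15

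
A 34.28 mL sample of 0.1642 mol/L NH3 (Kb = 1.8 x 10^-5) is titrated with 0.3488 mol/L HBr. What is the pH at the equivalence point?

5.10

n(NH3) = 0.1642 x 0.03428 = 0.005629 mol; V(HBr) at equivalence = 0.005629/0.3488 = 0.01614 L.
At equivalence the base is fully converted to NH4+; total volume = 0.05042 L, so [NH4+] = 0.005629/0.05042 = 0.1116 M.
Ka(NH4+) = Kw/Kb = 1.0e-14 / 1.8 x 10^-5 = 5.56e-10.
[H^+] = sqrt(Ka x [NH4+]) = sqrt(5.56e-10 x 0.1116) = 7.88e-6 M.
pH = -log(7.88e-6) = 5.10.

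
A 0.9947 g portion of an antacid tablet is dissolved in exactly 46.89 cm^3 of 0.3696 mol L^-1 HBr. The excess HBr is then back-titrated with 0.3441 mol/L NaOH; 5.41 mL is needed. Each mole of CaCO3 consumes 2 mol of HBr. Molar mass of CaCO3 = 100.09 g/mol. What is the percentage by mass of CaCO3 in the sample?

77.8%

Total n(HBr) added = 0.3696 x 0.04689 = 0.01733 mol.
n(NaOH) used = 0.3441 x 0.005410 = 0.001862 mol, which equals the excess n(HBr).
So n(HBr) consumed by the sample = 0.01733 - 0.001862 = 0.01547 mol.
n(CaCO3) = 0.01547 / 2 = 0.007734 mol.
mass CaCO3 = 0.007734 x 100.09 = 0.7741 g, so %CaCO3 = 0.7741/0.9947 x 100 = 77.8%.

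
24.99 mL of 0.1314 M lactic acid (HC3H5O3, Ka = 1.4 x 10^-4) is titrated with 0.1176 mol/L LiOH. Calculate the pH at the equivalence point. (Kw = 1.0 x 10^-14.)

8.32

n(HC3H5O3) = 0.1314 x 0.02499 = 0.003284 mol; V(LiOH) at equivalence = 0.003284/0.1176 = 0.02792 L.
At equivalence all the acid is converted to C3H5O3-; total volume = 0.02499 + 0.02792 = 0.05291 L, so [C3H5O3-] = 0.003284/0.05291 = 0.06206 M.
Kb = Kw/Ka = 1.0e-14 / 1.4 x 10^-4 = 7.14e-11.
[OH^-] = sqrt(Kb x [C3H5O3-]) = sqrt(7.14e-11 x 0.06206) = 2.11e-6 M.
pOH = 5.68, so pH = 14.00 - 5.68 = 8.32.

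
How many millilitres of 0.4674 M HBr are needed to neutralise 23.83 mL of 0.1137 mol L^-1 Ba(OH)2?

n(Ba(OH)2) = 0.1137 mol/L x 0.02383 L = 0.002709 mol.
The neutralisation is 1 Ba(OH)2 : 2 HBr, so n(HBr) = 0.002709 x 2/1 = 0.005419 mol.
V(HBr) = 0.005419 / 0.4674 = 0.01159 L = 11.6 mL.

11.6 mL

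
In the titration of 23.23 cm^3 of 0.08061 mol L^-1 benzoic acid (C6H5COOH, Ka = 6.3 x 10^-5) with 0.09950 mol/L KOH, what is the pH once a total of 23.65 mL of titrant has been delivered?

n(acid) = 0.08061 x 0.02323 = 0.001873 mol; n(KOH) added = 0.09950 x 0.02365 = 0.002353 mol.
Base is in excess by 0.002353 - 0.001873 = 0.0004806 mol in a total volume of 0.04688 L.
[OH^-] = 0.0004806/0.04688 = 0.01025 M, so pOH = 1.99 and pH = 14.00 - 1.99 = 12.01.

12.01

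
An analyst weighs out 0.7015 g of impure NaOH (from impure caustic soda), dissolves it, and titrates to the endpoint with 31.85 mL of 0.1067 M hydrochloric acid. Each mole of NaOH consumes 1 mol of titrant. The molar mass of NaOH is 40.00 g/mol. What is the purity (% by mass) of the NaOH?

n(HCl) = 0.1067 x 0.03185 = 0.003398 mol.
n(NaOH) = 0.003398 / 1 = 0.003398 mol.
mass of NaOH = 0.003398 x 40.00 = 0.1359 g.
% purity = 0.1359 / 0.7015 x 100 = 19.4%.

19.4%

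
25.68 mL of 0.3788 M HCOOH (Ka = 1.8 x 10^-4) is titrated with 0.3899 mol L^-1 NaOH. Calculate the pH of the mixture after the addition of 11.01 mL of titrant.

Initial n(HCOOH) = 0.3788 x 0.02568 = 0.009728 mol.
n(NaOH) added = 0.3899 x 0.01101 = 0.004293 mol, converting that many moles of HCOOH to HCOO-.
Remaining n(HCOOH) = 0.005435 mol; n(HCOO-) = 0.004293 mol.
By Henderson-Hasselbalch, pH = pKa + log([A^-]/[HA]) = 3.74 + log(0.004293/0.005435) = 3.74 + (-0.10) = 3.64.

3.64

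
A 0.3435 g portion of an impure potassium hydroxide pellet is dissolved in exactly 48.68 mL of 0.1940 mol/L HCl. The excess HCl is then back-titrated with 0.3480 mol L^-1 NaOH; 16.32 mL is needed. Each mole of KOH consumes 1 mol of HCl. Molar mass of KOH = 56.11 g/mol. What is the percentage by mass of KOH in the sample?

Total n(HCl) added = 0.1940 x 0.04868 = 0.009444 mol.
n(NaOH) used = 0.3480 x 0.01632 = 0.005679 mol, which equals the excess n(HCl).
So n(HCl) consumed by the sample = 0.009444 - 0.005679 = 0.003765 mol.
n(KOH) = 0.003765 / 1 = 0.003765 mol.
mass KOH = 0.003765 x 56.11 = 0.2112 g, so %KOH = 0.2112/0.3435 x 100 = 61.5%.

61.5%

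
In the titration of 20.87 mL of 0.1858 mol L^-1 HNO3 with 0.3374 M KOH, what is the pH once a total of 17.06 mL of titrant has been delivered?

n(acid) = 0.1858 x 0.02087 = 0.003878 mol; n(KOH) added = 0.3374 x 0.01706 = 0.005756 mol.
Base is in excess by 0.005756 - 0.003878 = 0.001878 mol in a total volume of 0.03793 L.
[OH^-] = 0.001878/0.03793 = 0.04952 M, so pOH = 1.31 and pH = 14.00 - 1.31 = 12.69.

12.69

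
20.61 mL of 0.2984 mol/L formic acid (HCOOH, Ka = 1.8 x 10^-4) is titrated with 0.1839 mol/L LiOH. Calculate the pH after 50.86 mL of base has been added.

n(acid) = 0.2984 x 0.02061 = 0.006150 mol; n(LiOH) added = 0.1839 x 0.05086 = 0.009353 mol.
Base is in excess by 0.009353 - 0.006150 = 0.003203 mol in a total volume of 0.07147 L.
[OH^-] = 0.003203/0.07147 = 0.04482 M, so pOH = 1.35 and pH = 14.00 - 1.35 = 12.65.

12.65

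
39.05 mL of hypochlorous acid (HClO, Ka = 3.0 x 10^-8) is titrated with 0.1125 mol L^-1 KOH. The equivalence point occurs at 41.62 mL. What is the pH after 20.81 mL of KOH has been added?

7.52

20.81 mL is exactly half the equivalence volume (41.62/2), i.e. the half-equivalence point.
There, n(HA) = n(A^-), so pH = pKa = -log(3.0 x 10^-8) = 7.52.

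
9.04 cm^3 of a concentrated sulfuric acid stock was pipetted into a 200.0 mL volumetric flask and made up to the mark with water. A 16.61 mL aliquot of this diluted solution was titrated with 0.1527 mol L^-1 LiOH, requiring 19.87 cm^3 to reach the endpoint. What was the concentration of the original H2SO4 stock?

n(LiOH) = 0.1527 x 0.01987 = 0.003034 mol.
n(H2SO4) in the aliquot = 0.003034 x 1/2 = 0.001517 mol.
[diluted H2SO4] = 0.001517 / 0.01661 = 0.09134 M.
Dilution factor = 200.0/9.040 = 22.12, so [stock] = 0.09134 x 22.12 = 2.02 M.

2.02 M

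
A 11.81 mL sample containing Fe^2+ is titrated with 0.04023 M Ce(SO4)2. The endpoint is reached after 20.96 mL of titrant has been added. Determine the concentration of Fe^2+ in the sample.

n(Ce(SO4)2) = 0.04023 x 0.02096 = 0.0008432 mol.
From the balanced equation, 1 mol Ce(SO4)2 reacts with 1 mol Fe^2+, so n(Fe^2+) = 0.0008432 x 1/1 = 0.0008432 mol.
[Fe^2+] = 0.0008432 / 0.01181 L = 0.0714 M.

0.0714 M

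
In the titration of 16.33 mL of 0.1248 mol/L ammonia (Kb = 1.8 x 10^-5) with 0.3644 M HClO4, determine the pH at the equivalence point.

n(NH3) = 0.1248 x 0.01633 = 0.002038 mol; V(HClO4) at equivalence = 0.002038/0.3644 = 0.005593 L.
At equivalence the base is fully converted to NH4+; total volume = 0.02192 L, so [NH4+] = 0.002038/0.02192 = 0.09296 M.
Ka(NH4+) = Kw/Kb = 1.0e-14 / 1.8 x 10^-5 = 5.56e-10.
[H^+] = sqrt(Ka x [NH4+]) = sqrt(5.56e-10 x 0.09296) = 7.19e-6 M.
pH = -log(7.19e-6) = 5.14.

5.14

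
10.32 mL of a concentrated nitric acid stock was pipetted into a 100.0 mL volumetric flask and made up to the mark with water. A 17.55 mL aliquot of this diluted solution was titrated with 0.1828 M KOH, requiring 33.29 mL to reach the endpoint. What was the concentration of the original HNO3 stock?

3.36 M

n(KOH) = 0.1828 x 0.03329 = 0.006085 mol.
n(HNO3) in the aliquot = 0.006085 mol.
[diluted HNO3] = 0.006085 / 0.01755 = 0.3467 M.
Dilution factor = 100.0/10.32 = 9.690, so [stock] = 0.3467 x 9.690 = 3.36 M.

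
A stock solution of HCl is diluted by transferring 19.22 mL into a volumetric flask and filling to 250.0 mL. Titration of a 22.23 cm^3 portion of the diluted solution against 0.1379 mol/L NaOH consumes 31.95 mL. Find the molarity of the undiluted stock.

2.58 M

n(NaOH) = 0.1379 x 0.03195 = 0.004406 mol.
n(HCl) in the aliquot = 0.004406 mol.
[diluted HCl] = 0.004406 / 0.02223 = 0.1982 M.
Dilution factor = 250.0/19.22 = 13.01, so [stock] = 0.1982 x 13.01 = 2.58 M.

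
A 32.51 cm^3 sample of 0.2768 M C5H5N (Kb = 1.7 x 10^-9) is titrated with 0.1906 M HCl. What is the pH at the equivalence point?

n(C5H5N) = 0.2768 x 0.03251 = 0.008999 mol; V(HCl) at equivalence = 0.008999/0.1906 = 0.04721 L.
At equivalence the base is fully converted to C5H5NH+; total volume = 0.07972 L, so [C5H5NH+] = 0.008999/0.07972 = 0.1129 M.
Ka(C5H5NH+) = Kw/Kb = 1.0e-14 / 1.7 x 10^-9 = 5.88e-6.
[H^+] = sqrt(Ka x [C5H5NH+]) = sqrt(5.88e-6 x 0.1129) = 0.000815 M.
pH = -log(0.000815) = 3.09.

3.09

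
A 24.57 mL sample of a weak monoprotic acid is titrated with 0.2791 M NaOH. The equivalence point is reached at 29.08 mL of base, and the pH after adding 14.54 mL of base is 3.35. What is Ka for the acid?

4.5 x 10^-4

14.54 mL is half of the equivalence volume, so this is the half-equivalence point where [HA] = [A^-].
At half-equivalence pH = pKa, so pKa = 3.35.
Ka = 10^(-3.35) = 4.5 x 10^-4.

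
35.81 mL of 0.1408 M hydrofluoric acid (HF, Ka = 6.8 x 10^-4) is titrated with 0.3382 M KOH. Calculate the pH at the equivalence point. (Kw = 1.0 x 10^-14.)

8.08

n(HF) = 0.1408 x 0.03581 = 0.005042 mol; V(KOH) at equivalence = 0.005042/0.3382 = 0.01491 L.
At equivalence all the acid is converted to F-; total volume = 0.03581 + 0.01491 = 0.05072 L, so [F-] = 0.005042/0.05072 = 0.09941 M.
Kb = Kw/Ka = 1.0e-14 / 6.8 x 10^-4 = 1.47e-11.
[OH^-] = sqrt(Kb x [F-]) = sqrt(1.47e-11 x 0.09941) = 1.21e-6 M.
pOH = 5.92, so pH = 14.00 - 5.92 = 8.08.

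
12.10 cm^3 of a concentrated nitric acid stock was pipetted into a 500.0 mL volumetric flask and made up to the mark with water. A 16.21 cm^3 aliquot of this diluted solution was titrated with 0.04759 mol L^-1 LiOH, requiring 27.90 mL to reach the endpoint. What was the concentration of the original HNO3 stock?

3.38 M

n(LiOH) = 0.04759 x 0.02790 = 0.001328 mol.
n(HNO3) in the aliquot = 0.001328 mol.
[diluted HNO3] = 0.001328 / 0.01621 = 0.08191 M.
Dilution factor = 500.0/12.10 = 41.32, so [stock] = 0.08191 x 41.32 = 3.38 M.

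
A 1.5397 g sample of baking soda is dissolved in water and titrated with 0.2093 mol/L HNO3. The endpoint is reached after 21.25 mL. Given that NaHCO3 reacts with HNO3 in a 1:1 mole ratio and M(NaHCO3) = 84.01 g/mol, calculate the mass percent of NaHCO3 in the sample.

24.3%

n(HNO3) = 0.2093 x 0.02125 = 0.004448 mol.
n(NaHCO3) = 0.004448 / 1 = 0.004448 mol.
mass of NaHCO3 = 0.004448 x 84.01 = 0.3736 g.
% purity = 0.3736 / 1.5397 x 100 = 24.3%.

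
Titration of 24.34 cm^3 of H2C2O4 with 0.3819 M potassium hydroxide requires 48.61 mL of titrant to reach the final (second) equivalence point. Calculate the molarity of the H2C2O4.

0.381 M

n(KOH) = 0.3819 x 0.04861 = 0.01856 mol.
At the final (second) equivalence point, 2 mol OH^- react per mol H2C2O4, so n(H2C2O4) = 0.01856 / 2 = 0.009282 mol.
[H2C2O4] = 0.009282 / 0.02434 L = 0.381 M.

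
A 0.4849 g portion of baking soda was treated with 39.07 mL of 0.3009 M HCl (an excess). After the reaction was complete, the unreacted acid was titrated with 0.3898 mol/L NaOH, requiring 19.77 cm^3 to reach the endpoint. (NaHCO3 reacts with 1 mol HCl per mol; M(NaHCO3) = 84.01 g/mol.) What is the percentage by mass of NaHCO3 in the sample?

Total n(HCl) added = 0.3009 x 0.03907 = 0.01176 mol.
n(NaOH) used = 0.3898 x 0.01977 = 0.007706 mol, which equals the excess n(HCl).
So n(HCl) consumed by the sample = 0.01176 - 0.007706 = 0.004050 mol.
n(NaHCO3) = 0.004050 / 1 = 0.004050 mol.
mass NaHCO3 = 0.004050 x 84.01 = 0.3402 g, so %NaHCO3 = 0.3402/0.4849 x 100 = 70.2%.

70.2%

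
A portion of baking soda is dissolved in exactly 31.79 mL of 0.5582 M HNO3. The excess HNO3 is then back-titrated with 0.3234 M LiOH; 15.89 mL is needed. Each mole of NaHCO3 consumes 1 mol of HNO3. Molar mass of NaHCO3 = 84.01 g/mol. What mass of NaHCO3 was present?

1.06 g

Total n(HNO3) added = 0.5582 x 0.03179 = 0.01775 mol.
n(LiOH) used = 0.3234 x 0.01589 = 0.005139 mol, which equals the excess n(HNO3).
So n(HNO3) consumed by the sample = 0.01775 - 0.005139 = 0.01261 mol.
n(NaHCO3) = 0.01261 / 1 = 0.01261 mol.
mass = 0.01261 mol x 84.01 g/mol = 1.06 g.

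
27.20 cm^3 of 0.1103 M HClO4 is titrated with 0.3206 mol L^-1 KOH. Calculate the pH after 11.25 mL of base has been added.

12.20

n(acid) = 0.1103 x 0.02720 = 0.003000 mol; n(KOH) added = 0.3206 x 0.01125 = 0.003607 mol.
Base is in excess by 0.003607 - 0.003000 = 0.0006066 mol in a total volume of 0.03845 L.
[OH^-] = 0.0006066/0.03845 = 0.01578 M, so pOH = 1.80 and pH = 14.00 - 1.80 = 12.20.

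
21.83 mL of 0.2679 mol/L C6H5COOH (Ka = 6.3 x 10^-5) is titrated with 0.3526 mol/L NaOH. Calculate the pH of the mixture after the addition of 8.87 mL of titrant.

4.26

Initial n(C6H5COOH) = 0.2679 x 0.02183 = 0.005848 mol.
n(NaOH) added = 0.3526 x 0.008870 = 0.003128 mol, converting that many moles of C6H5COOH to C6H5COO-.
Remaining n(C6H5COOH) = 0.002721 mol; n(C6H5COO-) = 0.003128 mol.
By Henderson-Hasselbalch, pH = pKa + log([A^-]/[HA]) = 4.20 + log(0.003128/0.002721) = 4.20 + (+0.06) = 4.26.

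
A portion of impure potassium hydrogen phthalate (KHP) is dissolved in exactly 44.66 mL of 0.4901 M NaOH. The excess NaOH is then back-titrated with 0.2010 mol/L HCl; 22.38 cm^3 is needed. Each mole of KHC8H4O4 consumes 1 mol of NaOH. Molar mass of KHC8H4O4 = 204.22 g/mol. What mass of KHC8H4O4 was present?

Total n(NaOH) added = 0.4901 x 0.04466 = 0.02189 mol.
n(HCl) used = 0.2010 x 0.02238 = 0.004498 mol, which equals the excess n(NaOH).
So n(NaOH) consumed by the sample = 0.02189 - 0.004498 = 0.01739 mol.
n(KHC8H4O4) = 0.01739 / 1 = 0.01739 mol.
mass = 0.01739 mol x 204.22 g/mol = 3.55 g.

3.55 g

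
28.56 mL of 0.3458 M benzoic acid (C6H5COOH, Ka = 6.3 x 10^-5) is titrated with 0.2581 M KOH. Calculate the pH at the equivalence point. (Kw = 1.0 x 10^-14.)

8.69

n(C6H5COOH) = 0.3458 x 0.02856 = 0.009876 mol; V(KOH) at equivalence = 0.009876/0.2581 = 0.03826 L.
At equivalence all the acid is converted to C6H5COO-; total volume = 0.02856 + 0.03826 = 0.06682 L, so [C6H5COO-] = 0.009876/0.06682 = 0.1478 M.
Kb = Kw/Ka = 1.0e-14 / 6.3 x 10^-5 = 1.59e-10.
[OH^-] = sqrt(Kb x [C6H5COO-]) = sqrt(1.59e-10 x 0.1478) = 4.84e-6 M.
pOH = 5.31, so pH = 14.00 - 5.31 = 8.69.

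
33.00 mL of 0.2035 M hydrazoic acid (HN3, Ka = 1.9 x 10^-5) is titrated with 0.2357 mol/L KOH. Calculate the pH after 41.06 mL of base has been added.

12.60

n(acid) = 0.2035 x 0.03300 = 0.006715 mol; n(KOH) added = 0.2357 x 0.04106 = 0.009678 mol.
Base is in excess by 0.009678 - 0.006715 = 0.002962 mol in a total volume of 0.07406 L.
[OH^-] = 0.002962/0.07406 = 0.04000 M, so pOH = 1.40 and pH = 14.00 - 1.40 = 12.60.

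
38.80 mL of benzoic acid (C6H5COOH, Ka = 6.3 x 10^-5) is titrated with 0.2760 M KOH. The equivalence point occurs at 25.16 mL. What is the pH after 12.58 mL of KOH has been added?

4.20

12.58 mL is exactly half the equivalence volume (25.16/2), i.e. the half-equivalence point.
There, n(HA) = n(A^-), so pH = pKa = -log(6.3 x 10^-5) = 4.20.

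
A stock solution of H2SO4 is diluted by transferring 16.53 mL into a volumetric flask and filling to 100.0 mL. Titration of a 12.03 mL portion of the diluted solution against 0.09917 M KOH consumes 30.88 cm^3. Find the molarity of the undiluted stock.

n(KOH) = 0.09917 x 0.03088 = 0.003062 mol.
n(H2SO4) in the aliquot = 0.003062 x 1/2 = 0.001531 mol.
[diluted H2SO4] = 0.001531 / 0.01203 = 0.1273 M.
Dilution factor = 100.0/16.53 = 6.050, so [stock] = 0.1273 x 6.050 = 0.770 M.

0.770 M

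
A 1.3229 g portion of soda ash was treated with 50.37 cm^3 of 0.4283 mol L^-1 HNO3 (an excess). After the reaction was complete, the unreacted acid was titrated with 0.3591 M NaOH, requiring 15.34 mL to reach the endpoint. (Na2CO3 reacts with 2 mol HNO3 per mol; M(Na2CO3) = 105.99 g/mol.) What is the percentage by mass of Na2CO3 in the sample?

Total n(HNO3) added = 0.4283 x 0.05037 = 0.02157 mol.
n(NaOH) used = 0.3591 x 0.01534 = 0.005509 mol, which equals the excess n(HNO3).
So n(HNO3) consumed by the sample = 0.02157 - 0.005509 = 0.01606 mol.
n(Na2CO3) = 0.01606 / 2 = 0.008032 mol.
mass Na2CO3 = 0.008032 x 105.99 = 0.8514 g, so %Na2CO3 = 0.8514/1.3229 x 100 = 64.4%.

64.4%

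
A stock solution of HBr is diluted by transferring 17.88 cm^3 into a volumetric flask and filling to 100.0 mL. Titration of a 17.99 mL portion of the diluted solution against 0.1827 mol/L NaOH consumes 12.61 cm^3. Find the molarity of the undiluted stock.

n(NaOH) = 0.1827 x 0.01261 = 0.002304 mol.
n(HBr) in the aliquot = 0.002304 mol.
[diluted HBr] = 0.002304 / 0.01799 = 0.1281 M.
Dilution factor = 100.0/17.88 = 5.593, so [stock] = 0.1281 x 5.593 = 0.716 M.

0.716 M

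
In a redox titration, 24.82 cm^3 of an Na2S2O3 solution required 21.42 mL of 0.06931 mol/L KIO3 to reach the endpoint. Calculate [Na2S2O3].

n(KIO3) = 0.06931 x 0.02142 = 0.001485 mol.
From the balanced equation, 1 mol KIO3 reacts with 6 mol Na2S2O3, so n(Na2S2O3) = 0.001485 x 6/1 = 0.008908 mol.
[Na2S2O3] = 0.008908 / 0.02482 L = 0.359 M.

0.359 M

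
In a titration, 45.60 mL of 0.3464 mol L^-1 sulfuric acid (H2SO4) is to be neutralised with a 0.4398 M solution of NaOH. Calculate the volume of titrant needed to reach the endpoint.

71.8 mL

n(H2SO4) = 0.3464 mol/L x 0.04560 L = 0.01580 mol.
The neutralisation is 1 H2SO4 : 2 NaOH, so n(NaOH) = 0.01580 x 2/1 = 0.03159 mol.
V(NaOH) = 0.03159 / 0.4398 = 0.07183 L = 71.8 mL.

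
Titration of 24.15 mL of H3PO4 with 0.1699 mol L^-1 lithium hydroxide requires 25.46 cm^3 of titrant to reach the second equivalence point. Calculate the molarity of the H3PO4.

0.0896 M

n(LiOH) = 0.1699 x 0.02546 = 0.004326 mol.
At the second equivalence point, 2 mol OH^- react per mol H3PO4, so n(H3PO4) = 0.004326 / 2 = 0.002163 mol.
[H3PO4] = 0.002163 / 0.02415 L = 0.0896 M.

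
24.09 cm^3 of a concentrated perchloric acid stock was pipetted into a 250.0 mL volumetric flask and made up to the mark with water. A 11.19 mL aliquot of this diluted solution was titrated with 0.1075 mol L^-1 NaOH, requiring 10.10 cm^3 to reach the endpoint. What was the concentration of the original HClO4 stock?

1.01 M

n(NaOH) = 0.1075 x 0.01010 = 0.001086 mol.
n(HClO4) in the aliquot = 0.001086 mol.
[diluted HClO4] = 0.001086 / 0.01119 = 0.09703 M.
Dilution factor = 250.0/24.09 = 10.38, so [stock] = 0.09703 x 10.38 = 1.01 M.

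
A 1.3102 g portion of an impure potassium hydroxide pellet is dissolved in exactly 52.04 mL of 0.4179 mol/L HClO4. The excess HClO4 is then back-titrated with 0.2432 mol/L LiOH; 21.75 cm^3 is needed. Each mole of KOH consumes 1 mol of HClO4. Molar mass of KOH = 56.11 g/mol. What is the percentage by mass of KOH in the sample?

Total n(HClO4) added = 0.4179 x 0.05204 = 0.02175 mol.
n(LiOH) used = 0.2432 x 0.02175 = 0.005290 mol, which equals the excess n(HClO4).
So n(HClO4) consumed by the sample = 0.02175 - 0.005290 = 0.01646 mol.
n(KOH) = 0.01646 / 1 = 0.01646 mol.
mass KOH = 0.01646 x 56.11 = 0.9235 g, so %KOH = 0.9235/1.3102 x 100 = 70.5%.

70.5%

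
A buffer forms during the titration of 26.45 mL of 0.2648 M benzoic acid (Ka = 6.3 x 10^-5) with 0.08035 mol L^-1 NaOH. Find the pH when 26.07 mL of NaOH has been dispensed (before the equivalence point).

Initial n(C6H5COOH) = 0.2648 x 0.02645 = 0.007004 mol.
n(NaOH) added = 0.08035 x 0.02607 = 0.002095 mol, converting that many moles of C6H5COOH to C6H5COO-.
Remaining n(C6H5COOH) = 0.004909 mol; n(C6H5COO-) = 0.002095 mol.
By Henderson-Hasselbalch, pH = pKa + log([A^-]/[HA]) = 4.20 + log(0.002095/0.004909) = 4.20 + (-0.37) = 3.83.

3.83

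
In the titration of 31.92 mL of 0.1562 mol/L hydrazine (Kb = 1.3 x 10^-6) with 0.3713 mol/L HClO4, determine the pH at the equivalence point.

4.54

n(N2H4) = 0.1562 x 0.03192 = 0.004986 mol; V(HClO4) at equivalence = 0.004986/0.3713 = 0.01343 L.
At equivalence the base is fully converted to N2H5+; total volume = 0.04535 L, so [N2H5+] = 0.004986/0.04535 = 0.1099 M.
Ka(N2H5+) = Kw/Kb = 1.0e-14 / 1.3 x 10^-6 = 7.69e-9.
[H^+] = sqrt(Ka x [N2H5+]) = sqrt(7.69e-9 x 0.1099) = 2.91e-5 M.
pH = -log(2.91e-5) = 4.54.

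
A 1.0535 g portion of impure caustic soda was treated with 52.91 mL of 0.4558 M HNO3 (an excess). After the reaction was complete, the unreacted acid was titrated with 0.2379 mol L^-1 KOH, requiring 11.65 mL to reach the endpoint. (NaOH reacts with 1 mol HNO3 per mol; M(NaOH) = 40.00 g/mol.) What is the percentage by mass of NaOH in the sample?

Total n(HNO3) added = 0.4558 x 0.05291 = 0.02412 mol.
n(KOH) used = 0.2379 x 0.01165 = 0.002772 mol, which equals the excess n(HNO3).
So n(HNO3) consumed by the sample = 0.02412 - 0.002772 = 0.02134 mol.
n(NaOH) = 0.02134 / 1 = 0.02134 mol.
mass NaOH = 0.02134 x 40.00 = 0.8538 g, so %NaOH = 0.8538/1.0535 x 100 = 81.0%.

81.0%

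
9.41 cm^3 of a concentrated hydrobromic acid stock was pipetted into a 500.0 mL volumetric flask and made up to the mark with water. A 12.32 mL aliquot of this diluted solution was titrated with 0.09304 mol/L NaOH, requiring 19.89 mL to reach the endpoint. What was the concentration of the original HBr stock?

n(NaOH) = 0.09304 x 0.01989 = 0.001851 mol.
n(HBr) in the aliquot = 0.001851 mol.
[diluted HBr] = 0.001851 / 0.01232 = 0.1502 M.
Dilution factor = 500.0/9.410 = 53.13, so [stock] = 0.1502 x 53.13 = 7.98 M.

7.98 M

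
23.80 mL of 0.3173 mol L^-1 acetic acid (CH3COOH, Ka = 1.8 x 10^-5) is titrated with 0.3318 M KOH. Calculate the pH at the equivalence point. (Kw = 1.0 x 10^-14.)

n(CH3COOH) = 0.3173 x 0.02380 = 0.007552 mol; V(KOH) at equivalence = 0.007552/0.3318 = 0.02276 L.
At equivalence all the acid is converted to CH3COO-; total volume = 0.02380 + 0.02276 = 0.04656 L, so [CH3COO-] = 0.007552/0.04656 = 0.1622 M.
Kb = Kw/Ka = 1.0e-14 / 1.8 x 10^-5 = 5.56e-10.
[OH^-] = sqrt(Kb x [CH3COO-]) = sqrt(5.56e-10 x 0.1622) = 9.49e-6 M.
pOH = 5.02, so pH = 14.00 - 5.02 = 8.98.

8.98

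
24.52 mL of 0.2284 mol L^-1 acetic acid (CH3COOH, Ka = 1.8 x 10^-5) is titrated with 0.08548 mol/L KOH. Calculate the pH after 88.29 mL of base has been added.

n(acid) = 0.2284 x 0.02452 = 0.005600 mol; n(KOH) added = 0.08548 x 0.08829 = 0.007547 mol.
Base is in excess by 0.007547 - 0.005600 = 0.001947 mol in a total volume of 0.1128 L.
[OH^-] = 0.001947/0.1128 = 0.01726 M, so pOH = 1.76 and pH = 14.00 - 1.76 = 12.24.

12.24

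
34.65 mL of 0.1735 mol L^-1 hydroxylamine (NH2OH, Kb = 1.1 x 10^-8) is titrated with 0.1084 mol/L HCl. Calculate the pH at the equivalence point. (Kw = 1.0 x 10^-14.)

n(NH2OH) = 0.1735 x 0.03465 = 0.006012 mol; V(HCl) at equivalence = 0.006012/0.1084 = 0.05546 L.
At equivalence the base is fully converted to NH3OH+; total volume = 0.09011 L, so [NH3OH+] = 0.006012/0.09011 = 0.06672 M.
Ka(NH3OH+) = Kw/Kb = 1.0e-14 / 1.1 x 10^-8 = 9.09e-7.
[H^+] = sqrt(Ka x [NH3OH+]) = sqrt(9.09e-7 x 0.06672) = 0.000246 M.
pH = -log(0.000246) = 3.61.

3.61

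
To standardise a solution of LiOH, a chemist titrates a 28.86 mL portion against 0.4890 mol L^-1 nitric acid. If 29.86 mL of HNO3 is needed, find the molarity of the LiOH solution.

n(HNO3) delivered = 0.4890 x 0.02986 = 0.01460 mol.
For a 1:1 reaction, n(LiOH) = 0.01460 mol.
[LiOH] = 0.01460 mol / 0.02886 L = 0.506 M.

0.506 M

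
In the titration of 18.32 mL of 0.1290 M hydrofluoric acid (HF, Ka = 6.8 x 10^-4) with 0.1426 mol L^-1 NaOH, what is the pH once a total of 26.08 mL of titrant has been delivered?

12.48

n(acid) = 0.1290 x 0.01832 = 0.002363 mol; n(NaOH) added = 0.1426 x 0.02608 = 0.003719 mol.
Base is in excess by 0.003719 - 0.002363 = 0.001356 mol in a total volume of 0.04440 L.
[OH^-] = 0.001356/0.04440 = 0.03053 M, so pOH = 1.52 and pH = 14.00 - 1.52 = 12.48.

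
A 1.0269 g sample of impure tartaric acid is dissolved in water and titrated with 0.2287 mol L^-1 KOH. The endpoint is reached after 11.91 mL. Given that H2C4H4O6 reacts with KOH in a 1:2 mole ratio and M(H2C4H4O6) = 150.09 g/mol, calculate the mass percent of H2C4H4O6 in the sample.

n(KOH) = 0.2287 x 0.01191 = 0.002724 mol.
n(H2C4H4O6) = 0.002724 / 2 = 0.001362 mol.
mass of H2C4H4O6 = 0.001362 x 150.09 = 0.2044 g.
% purity = 0.2044 / 1.0269 x 100 = 19.9%.

19.9%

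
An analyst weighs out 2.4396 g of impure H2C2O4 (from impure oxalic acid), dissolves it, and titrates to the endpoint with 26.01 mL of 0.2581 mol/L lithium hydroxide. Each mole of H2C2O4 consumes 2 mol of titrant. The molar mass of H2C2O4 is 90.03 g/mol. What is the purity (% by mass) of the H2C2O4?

12.4%

n(LiOH) = 0.2581 x 0.02601 = 0.006713 mol.
n(H2C2O4) = 0.006713 / 2 = 0.003357 mol.
mass of H2C2O4 = 0.003357 x 90.03 = 0.3022 g.
% purity = 0.3022 / 2.4396 x 100 = 12.4%.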